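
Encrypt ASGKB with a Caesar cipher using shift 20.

UMAEV

A(0): 0+20=20 → U
S(18): 18+20=38≡12 → M
G(6): 6+20=26≡0 → A
K(10): 10+20=30≡4 → E
B(1): 1+20=21 → V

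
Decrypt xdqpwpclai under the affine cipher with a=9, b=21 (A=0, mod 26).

gylidivwpn

The inverse of 9 mod 26 is 3, since 9·3=27≡1. Apply D(y)=3·(y−21) mod 26:
x(23): 3·(23−21)=6 → g
d(3): 3·(3−21)=-54≡24 → y
q(16): 3·(16−21)=-15≡11 → l
p(15): 3·(15−21)=-18≡8 → i
w(22): 3·(22−21)=3 → d
p(15): 3·(15−21)=-18≡8 → i
c(2): 3·(2−21)=-57≡21 → v
l(11): 3·(11−21)=-30≡22 → w
a(0): 3·(0−21)=-63≡15 → p
i(8): 3·(8−21)=-39≡13 → n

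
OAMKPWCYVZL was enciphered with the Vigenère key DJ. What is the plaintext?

LRJBMNZPSQI

Repeat the key across the ciphertext: DJDJDJDJDJD
O(14)−D(3): 11 → L
A(0)−J(9): -9≡17 → R
M(12)−D(3): 9 → J
K(10)−J(9): 1 → B
P(15)−D(3): 12 → M
W(22)−J(9): 13 → N
C(2)−D(3): -1≡25 → Z
Y(24)−J(9): 15 → P
V(21)−D(3): 18 → S
Z(25)−J(9): 16 → Q
L(11)−D(3): 8 → I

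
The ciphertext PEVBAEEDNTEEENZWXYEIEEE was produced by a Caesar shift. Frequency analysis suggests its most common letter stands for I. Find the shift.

22

The most frequent ciphertext letter is E (appears 10 times).
E is position 4; I is position 8.
Shift = -4≡22.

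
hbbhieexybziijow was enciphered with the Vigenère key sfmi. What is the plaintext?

pwpzqzspgwnaqeco

Repeat the key across the ciphertext: sfmisfmisfmisfmi
h(7)−s(18): -11≡15 → p
b(1)−f(5): -4≡22 → w
b(1)−m(12): -11≡15 → p
h(7)−i(8): -1≡25 → z
i(8)−s(18): -10≡16 → q
e(4)−f(5): -1≡25 → z
e(4)−m(12): -8≡18 → s
x(23)−i(8): 15 → p
y(24)−s(18): 6 → g
b(1)−f(5): -4≡22 → w
z(25)−m(12): 13 → n
i(8)−i(8): 0 → a
i(8)−s(18): -10≡16 → q
j(9)−f(5): 4 → e
o(14)−m(12): 2 → c
w(22)−i(8): 14 → o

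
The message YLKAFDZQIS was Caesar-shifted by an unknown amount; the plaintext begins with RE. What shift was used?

From the crib: Y(24)−R(17)=7, so the shift is 7.

7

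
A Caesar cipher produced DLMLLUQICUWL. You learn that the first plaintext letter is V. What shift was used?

8

From the crib: D(3)−V(21)=-18≡8, so the shift is 8.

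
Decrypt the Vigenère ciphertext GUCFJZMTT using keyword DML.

Repeat the key across the ciphertext: DMLDMLDML
G(6)−D(3): 3 → D
U(20)−M(12): 8 → I
C(2)−L(11): -9≡17 → R
F(5)−D(3): 2 → C
J(9)−M(12): -3≡23 → X
Z(25)−L(11): 14 → O
M(12)−D(3): 9 → J
T(19)−M(12): 7 → H
T(19)−L(11): 8 → I

DIRCXOJHI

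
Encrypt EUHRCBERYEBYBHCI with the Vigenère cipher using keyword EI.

ICLZGJIZCMFGFPGQ

Repeat the key across the message: EIEIEIEIEIEIEIEI
E(4)+E(4): 8 → I
U(20)+I(8): 28≡2 → C
H(7)+E(4): 11 → L
R(17)+I(8): 25 → Z
C(2)+E(4): 6 → G
B(1)+I(8): 9 → J
E(4)+E(4): 8 → I
R(17)+I(8): 25 → Z
Y(24)+E(4): 28≡2 → C
E(4)+I(8): 12 → M
B(1)+E(4): 5 → F
Y(24)+I(8): 32≡6 → G
B(1)+E(4): 5 → F
H(7)+I(8): 15 → P
C(2)+E(4): 6 → G
I(8)+I(8): 16 → Q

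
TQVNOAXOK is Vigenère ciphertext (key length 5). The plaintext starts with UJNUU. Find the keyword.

Subtract each crib letter from the matching ciphertext letter (mod 26):
T(19)−U(20)=-1≡25 → Z
Q(16)−J(9)=7 → H
V(21)−N(13)=8 → I
N(13)−U(20)=-7≡19 → T
O(14)−U(20)=-6≡20 → U

ZHITU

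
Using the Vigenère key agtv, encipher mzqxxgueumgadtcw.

Repeat the key across the message: agtvagtvagtvagtv
m(12)+a(0): 12 → m
z(25)+g(6): 31≡5 → f
q(16)+t(19): 35≡9 → j
x(23)+v(21): 44≡18 → s
x(23)+a(0): 23 → x
g(6)+g(6): 12 → m
u(20)+t(19): 39≡13 → n
e(4)+v(21): 25 → z
u(20)+a(0): 20 → u
m(12)+g(6): 18 → s
g(6)+t(19): 25 → z
a(0)+v(21): 21 → v
d(3)+a(0): 3 → d
t(19)+g(6): 25 → z
c(2)+t(19): 21 → v
w(22)+v(21): 43≡17 → r

mfjsxmnzuszvdzvr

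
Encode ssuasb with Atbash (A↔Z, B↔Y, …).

hhfzhy

s(18) → h(7)
s(18) → h(7)
u(20) → f(5)
a(0) → z(25)
s(18) → h(7)
b(1) → y(24)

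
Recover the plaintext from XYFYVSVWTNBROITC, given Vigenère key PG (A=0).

Repeat the key across the ciphertext: PGPGPGPGPGPGPGPG
X(23)−P(15): 8 → I
Y(24)−G(6): 18 → S
F(5)−P(15): -10≡16 → Q
Y(24)−G(6): 18 → S
V(21)−P(15): 6 → G
S(18)−G(6): 12 → M
V(21)−P(15): 6 → G
W(22)−G(6): 16 → Q
T(19)−P(15): 4 → E
N(13)−G(6): 7 → H
B(1)−P(15): -14≡12 → M
R(17)−G(6): 11 → L
O(14)−P(15): -1≡25 → Z
I(8)−G(6): 2 → C
T(19)−P(15): 4 → E
C(2)−G(6): -4≡22 → W

ISQSGMGQEHMLZCEW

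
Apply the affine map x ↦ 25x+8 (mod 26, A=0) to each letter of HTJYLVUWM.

H(7): 25·7+8=183≡1 → B
T(19): 25·19+8=483≡15 → P
J(9): 25·9+8=233≡25 → Z
Y(24): 25·24+8=608≡10 → K
L(11): 25·11+8=283≡23 → X
V(21): 25·21+8=533≡13 → N
U(20): 25·20+8=508≡14 → O
W(22): 25·22+8=558≡12 → M
M(12): 25·12+8=308≡22 → W

BPZKXNOMW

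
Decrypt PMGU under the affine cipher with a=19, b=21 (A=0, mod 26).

MFRP

The inverse of 19 mod 26 is 11, since 19·11=209≡1. Apply D(y)=11·(y−21) mod 26:
P(15): 11·(15−21)=-66≡12 → M
M(12): 11·(12−21)=-99≡5 → F
G(6): 11·(6−21)=-165≡17 → R
U(20): 11·(20−21)=-11≡15 → P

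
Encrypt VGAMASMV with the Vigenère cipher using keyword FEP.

AKPREHRZ

Repeat the key across the message: FEPFEPFE
V(21)+F(5): 26≡0 → A
G(6)+E(4): 10 → K
A(0)+P(15): 15 → P
M(12)+F(5): 17 → R
A(0)+E(4): 4 → E
S(18)+P(15): 33≡7 → H
M(12)+F(5): 17 → R
V(21)+E(4): 25 → Z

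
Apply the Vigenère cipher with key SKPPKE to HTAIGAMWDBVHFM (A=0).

ZDPXQEEGSQFLXW

Repeat the key across the message: SKPPKESKPPKESK
H(7)+S(18): 25 → Z
T(19)+K(10): 29≡3 → D
A(0)+P(15): 15 → P
I(8)+P(15): 23 → X
G(6)+K(10): 16 → Q
A(0)+E(4): 4 → E
M(12)+S(18): 30≡4 → E
W(22)+K(10): 32≡6 → G
D(3)+P(15): 18 → S
B(1)+P(15): 16 → Q
V(21)+K(10): 31≡5 → F
H(7)+E(4): 11 → L
F(5)+S(18): 23 → X
M(12)+K(10): 22 → W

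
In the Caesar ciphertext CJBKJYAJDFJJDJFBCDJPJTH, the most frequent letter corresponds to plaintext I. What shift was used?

The most frequent ciphertext letter is J (appears 8 times).
J is position 9; I is position 8.
Shift = 1.

1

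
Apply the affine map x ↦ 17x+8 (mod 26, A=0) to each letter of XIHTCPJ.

JOXTQDF

X(23): 17·23+8=399≡9 → J
I(8): 17·8+8=144≡14 → O
H(7): 17·7+8=127≡23 → X
T(19): 17·19+8=331≡19 → T
C(2): 17·2+8=42≡16 → Q
P(15): 17·15+8=263≡3 → D
J(9): 17·9+8=161≡5 → F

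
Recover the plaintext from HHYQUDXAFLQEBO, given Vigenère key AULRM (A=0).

Repeat the key across the ciphertext: AULRMAULRMAULR
H(7)−A(0): 7 → H
H(7)−U(20): -13≡13 → N
Y(24)−L(11): 13 → N
Q(16)−R(17): -1≡25 → Z
U(20)−M(12): 8 → I
D(3)−A(0): 3 → D
X(23)−U(20): 3 → D
A(0)−L(11): -11≡15 → P
F(5)−R(17): -12≡14 → O
L(11)−M(12): -1≡25 → Z
Q(16)−A(0): 16 → Q
E(4)−U(20): -16≡10 → K
B(1)−L(11): -10≡16 → Q
O(14)−R(17): -3≡23 → X

HNNZIDDPOZQKQX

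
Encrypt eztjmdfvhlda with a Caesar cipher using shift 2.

gbvlofhxjnfc

e(4): 4+2=6 → g
z(25): 25+2=27≡1 → b
t(19): 19+2=21 → v
j(9): 9+2=11 → l
m(12): 12+2=14 → o
d(3): 3+2=5 → f
f(5): 5+2=7 → h
v(21): 21+2=23 → x
h(7): 7+2=9 → j
l(11): 11+2=13 → n
d(3): 3+2=5 → f
a(0): 0+2=2 → c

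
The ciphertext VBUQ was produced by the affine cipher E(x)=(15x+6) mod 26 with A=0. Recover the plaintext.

The inverse of 15 mod 26 is 7, since 15·7=105≡1. Apply D(y)=7·(y−6) mod 26:
V(21): 7·(21−6)=105≡1 → B
B(1): 7·(1−6)=-35≡17 → R
U(20): 7·(20−6)=98≡20 → U
Q(16): 7·(16−6)=70≡18 → S

BRUS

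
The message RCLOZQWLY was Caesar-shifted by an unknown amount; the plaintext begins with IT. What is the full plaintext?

From the crib: R(17)−I(8)=9, so the shift is 9.
Subtract 9 from each ciphertext letter:
R(17): 17−9=8 → I
C(2): 2−9=-7≡19 → T
L(11): 11−9=2 → C
O(14): 14−9=5 → F
Z(25): 25−9=16 → Q
Q(16): 16−9=7 → H
W(22): 22−9=13 → N
L(11): 11−9=2 → C
Y(24): 24−9=15 → P

ITCFQHNCP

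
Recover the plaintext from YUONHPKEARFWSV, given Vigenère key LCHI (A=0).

Repeat the key across the ciphertext: LCHILCHILCHILC
Y(24)−L(11): 13 → N
U(20)−C(2): 18 → S
O(14)−H(7): 7 → H
N(13)−I(8): 5 → F
H(7)−L(11): -4≡22 → W
P(15)−C(2): 13 → N
K(10)−H(7): 3 → D
E(4)−I(8): -4≡22 → W
A(0)−L(11): -11≡15 → P
R(17)−C(2): 15 → P
F(5)−H(7): -2≡24 → Y
W(22)−I(8): 14 → O
S(18)−L(11): 7 → H
V(21)−C(2): 19 → T

NSHFWNDWPPYOHT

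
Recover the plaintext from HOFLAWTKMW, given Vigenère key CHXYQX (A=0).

Repeat the key across the ciphertext: CHXYQXCHXY
H(7)−C(2): 5 → F
O(14)−H(7): 7 → H
F(5)−X(23): -18≡8 → I
L(11)−Y(24): -13≡13 → N
A(0)−Q(16): -16≡10 → K
W(22)−X(23): -1≡25 → Z
T(19)−C(2): 17 → R
K(10)−H(7): 3 → D
M(12)−X(23): -11≡15 → P
W(22)−Y(24): -2≡24 → Y

FHINKZRDPY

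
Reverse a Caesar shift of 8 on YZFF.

Y(24): 24−8=16 → Q
Z(25): 25−8=17 → R
F(5): 5−8=-3≡23 → X
F(5): 5−8=-3≡23 → X

QRXX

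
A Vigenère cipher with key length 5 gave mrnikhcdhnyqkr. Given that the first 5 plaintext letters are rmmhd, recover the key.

Subtract each crib letter from the matching ciphertext letter (mod 26):
m(12)−r(17)=-5≡21 → v
r(17)−m(12)=5 → f
n(13)−m(12)=1 → b
i(8)−h(7)=1 → b
k(10)−d(3)=7 → h

vfbbh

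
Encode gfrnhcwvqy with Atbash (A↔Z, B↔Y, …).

g(6) → t(19)
f(5) → u(20)
r(17) → i(8)
n(13) → m(12)
h(7) → s(18)
c(2) → x(23)
w(22) → d(3)
v(21) → e(4)
q(16) → j(9)
y(24) → b(1)

tuimsxdejb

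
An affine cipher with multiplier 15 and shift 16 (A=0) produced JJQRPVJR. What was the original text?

DDAHTJDH

The inverse of 15 mod 26 is 7, since 15·7=105≡1. Apply D(y)=7·(y−16) mod 26:
J(9): 7·(9−16)=-49≡3 → D
J(9): 7·(9−16)=-49≡3 → D
Q(16): 7·(16−16)=0 → A
R(17): 7·(17−16)=7 → H
P(15): 7·(15−16)=-7≡19 → T
V(21): 7·(21−16)=35≡9 → J
J(9): 7·(9−16)=-49≡3 → D
R(17): 7·(17−16)=7 → H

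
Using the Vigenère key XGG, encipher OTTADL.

LZZXJR

Repeat the key across the message: XGGXGG
O(14)+X(23): 37≡11 → L
T(19)+G(6): 25 → Z
T(19)+G(6): 25 → Z
A(0)+X(23): 23 → X
D(3)+G(6): 9 → J
L(11)+G(6): 17 → R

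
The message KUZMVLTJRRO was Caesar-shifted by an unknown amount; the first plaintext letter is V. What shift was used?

From the crib: K(10)−V(21)=-11≡15, so the shift is 15.

15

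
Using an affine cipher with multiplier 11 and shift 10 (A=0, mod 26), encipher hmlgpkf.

jmbytqn

h(7): 11·7+10=87≡9 → j
m(12): 11·12+10=142≡12 → m
l(11): 11·11+10=131≡1 → b
g(6): 11·6+10=76≡24 → y
p(15): 11·15+10=175≡19 → t
k(10): 11·10+10=120≡16 → q
f(5): 11·5+10=65≡13 → n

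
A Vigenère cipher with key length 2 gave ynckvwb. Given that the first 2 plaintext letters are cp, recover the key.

wy

Subtract each crib letter from the matching ciphertext letter (mod 26):
y(24)−c(2)=22 → w
n(13)−p(15)=-2≡24 → y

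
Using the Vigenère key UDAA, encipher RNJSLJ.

Repeat the key across the message: UDAAUD
R(17)+U(20): 37≡11 → L
N(13)+D(3): 16 → Q
J(9)+A(0): 9 → J
S(18)+A(0): 18 → S
L(11)+U(20): 31≡5 → F
J(9)+D(3): 12 → M

LQJSFM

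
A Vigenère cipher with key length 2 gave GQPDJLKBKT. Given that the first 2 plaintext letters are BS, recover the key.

FY

Subtract each crib letter from the matching ciphertext letter (mod 26):
G(6)−B(1)=5 → F
Q(16)−S(18)=-2≡24 → Y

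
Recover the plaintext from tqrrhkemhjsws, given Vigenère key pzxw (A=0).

Repeat the key across the ciphertext: pzxwpzxwpzxwp
t(19)−p(15): 4 → e
q(16)−z(25): -9≡17 → r
r(17)−x(23): -6≡20 → u
r(17)−w(22): -5≡21 → v
h(7)−p(15): -8≡18 → s
k(10)−z(25): -15≡11 → l
e(4)−x(23): -19≡7 → h
m(12)−w(22): -10≡16 → q
h(7)−p(15): -8≡18 → s
j(9)−z(25): -16≡10 → k
s(18)−x(23): -5≡21 → v
w(22)−w(22): 0 → a
s(18)−p(15): 3 → d

eruvslhqskvad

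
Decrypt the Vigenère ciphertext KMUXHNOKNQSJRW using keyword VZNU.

PNHDMOBQSRFPWX

Repeat the key across the ciphertext: VZNUVZNUVZNUVZ
K(10)−V(21): -11≡15 → P
M(12)−Z(25): -13≡13 → N
U(20)−N(13): 7 → H
X(23)−U(20): 3 → D
H(7)−V(21): -14≡12 → M
N(13)−Z(25): -12≡14 → O
O(14)−N(13): 1 → B
K(10)−U(20): -10≡16 → Q
N(13)−V(21): -8≡18 → S
Q(16)−Z(25): -9≡17 → R
S(18)−N(13): 5 → F
J(9)−U(20): -11≡15 → P
R(17)−V(21): -4≡22 → W
W(22)−Z(25): -3≡23 → X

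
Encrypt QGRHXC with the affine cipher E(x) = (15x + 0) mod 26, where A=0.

GMVBHE

Q(16): 15·16+0=240≡6 → G
G(6): 15·6+0=90≡12 → M
R(17): 15·17+0=255≡21 → V
H(7): 15·7+0=105≡1 → B
X(23): 15·23+0=345≡7 → H
C(2): 15·2+0=30≡4 → E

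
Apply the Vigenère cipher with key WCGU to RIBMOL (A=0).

NKHGKN

Repeat the key across the message: WCGUWC
R(17)+W(22): 39≡13 → N
I(8)+C(2): 10 → K
B(1)+G(6): 7 → H
M(12)+U(20): 32≡6 → G
O(14)+W(22): 36≡10 → K
L(11)+C(2): 13 → N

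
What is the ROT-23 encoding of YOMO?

Y(24): 24+23=47≡21 → V
O(14): 14+23=37≡11 → L
M(12): 12+23=35≡9 → J
O(14): 14+23=37≡11 → L

VLJL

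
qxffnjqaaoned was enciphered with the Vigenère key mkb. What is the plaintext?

enetdieqzcddr

Repeat the key across the ciphertext: mkbmkbmkbmkbm
q(16)−m(12): 4 → e
x(23)−k(10): 13 → n
f(5)−b(1): 4 → e
f(5)−m(12): -7≡19 → t
n(13)−k(10): 3 → d
j(9)−b(1): 8 → i
q(16)−m(12): 4 → e
a(0)−k(10): -10≡16 → q
a(0)−b(1): -1≡25 → z
o(14)−m(12): 2 → c
n(13)−k(10): 3 → d
e(4)−b(1): 3 → d
d(3)−m(12): -9≡17 → r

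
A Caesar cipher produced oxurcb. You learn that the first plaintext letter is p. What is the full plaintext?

From the crib: o(14)−p(15)=-1≡25, so the shift is 25.
Subtract 25 from each ciphertext letter:
o(14): 14−25=-11≡15 → p
x(23): 23−25=-2≡24 → y
u(20): 20−25=-5≡21 → v
r(17): 17−25=-8≡18 → s
c(2): 2−25=-23≡3 → d
b(1): 1−25=-24≡2 → c

pyvsdc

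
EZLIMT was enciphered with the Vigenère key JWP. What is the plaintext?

Repeat the key across the ciphertext: JWPJWP
E(4)−J(9): -5≡21 → V
Z(25)−W(22): 3 → D
L(11)−P(15): -4≡22 → W
I(8)−J(9): -1≡25 → Z
M(12)−W(22): -10≡16 → Q
T(19)−P(15): 4 → E

VDWZQE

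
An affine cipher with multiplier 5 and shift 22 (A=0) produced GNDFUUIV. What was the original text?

CTRHKKSF

The inverse of 5 mod 26 is 21, since 5·21=105≡1. Apply D(y)=21·(y−22) mod 26:
G(6): 21·(6−22)=-336≡2 → C
N(13): 21·(13−22)=-189≡19 → T
D(3): 21·(3−22)=-399≡17 → R
F(5): 21·(5−22)=-357≡7 → H
U(20): 21·(20−22)=-42≡10 → K
U(20): 21·(20−22)=-42≡10 → K
I(8): 21·(8−22)=-294≡18 → S
V(21): 21·(21−22)=-21≡5 → F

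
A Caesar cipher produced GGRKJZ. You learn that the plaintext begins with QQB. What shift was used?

16

From the crib: G(6)−Q(16)=-10≡16, so the shift is 16.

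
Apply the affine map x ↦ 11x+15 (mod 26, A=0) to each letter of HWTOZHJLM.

OXQNEOKGR

H(7): 11·7+15=92≡14 → O
W(22): 11·22+15=257≡23 → X
T(19): 11·19+15=224≡16 → Q
O(14): 11·14+15=169≡13 → N
Z(25): 11·25+15=290≡4 → E
H(7): 11·7+15=92≡14 → O
J(9): 11·9+15=114≡10 → K
L(11): 11·11+15=136≡6 → G
M(12): 11·12+15=147≡17 → R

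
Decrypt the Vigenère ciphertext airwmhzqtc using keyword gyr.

Repeat the key across the ciphertext: gyrgyrgyrg
a(0)−g(6): -6≡20 → u
i(8)−y(24): -16≡10 → k
r(17)−r(17): 0 → a
w(22)−g(6): 16 → q
m(12)−y(24): -12≡14 → o
h(7)−r(17): -10≡16 → q
z(25)−g(6): 19 → t
q(16)−y(24): -8≡18 → s
t(19)−r(17): 2 → c
c(2)−g(6): -4≡22 → w

ukaqoqtscw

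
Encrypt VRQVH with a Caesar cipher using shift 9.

EAZEQ

V(21): 21+9=30≡4 → E
R(17): 17+9=26≡0 → A
Q(16): 16+9=25 → Z
V(21): 21+9=30≡4 → E
H(7): 7+9=16 → Q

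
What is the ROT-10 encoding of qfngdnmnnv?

apxqnxwxxf

q(16): 16+10=26≡0 → a
f(5): 5+10=15 → p
n(13): 13+10=23 → x
g(6): 6+10=16 → q
d(3): 3+10=13 → n
n(13): 13+10=23 → x
m(12): 12+10=22 → w
n(13): 13+10=23 → x
n(13): 13+10=23 → x
v(21): 21+10=31≡5 → f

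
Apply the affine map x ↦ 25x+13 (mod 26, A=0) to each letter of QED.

XJK

Q(16): 25·16+13=413≡23 → X
E(4): 25·4+13=113≡9 → J
D(3): 25·3+13=88≡10 → K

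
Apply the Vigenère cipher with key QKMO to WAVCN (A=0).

Repeat the key across the message: QKMOQ
W(22)+Q(16): 38≡12 → M
A(0)+K(10): 10 → K
V(21)+M(12): 33≡7 → H
C(2)+O(14): 16 → Q
N(13)+Q(16): 29≡3 → D

MKHQD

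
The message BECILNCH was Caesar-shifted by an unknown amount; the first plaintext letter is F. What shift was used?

From the crib: B(1)−F(5)=-4≡22, so the shift is 22.

22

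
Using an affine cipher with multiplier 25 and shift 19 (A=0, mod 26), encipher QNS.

Q(16): 25·16+19=419≡3 → D
N(13): 25·13+19=344≡6 → G
S(18): 25·18+19=469≡1 → B

DGB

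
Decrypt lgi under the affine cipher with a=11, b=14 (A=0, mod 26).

The inverse of 11 mod 26 is 19, since 11·19=209≡1. Apply D(y)=19·(y−14) mod 26:
l(11): 19·(11−14)=-57≡21 → v
g(6): 19·(6−14)=-152≡4 → e
i(8): 19·(8−14)=-114≡16 → q

veq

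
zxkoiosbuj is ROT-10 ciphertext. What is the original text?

pnaeyeirkz

z(25): 25−10=15 → p
x(23): 23−10=13 → n
k(10): 10−10=0 → a
o(14): 14−10=4 → e
i(8): 8−10=-2≡24 → y
o(14): 14−10=4 → e
s(18): 18−10=8 → i
b(1): 1−10=-9≡17 → r
u(20): 20−10=10 → k
j(9): 9−10=-1≡25 → z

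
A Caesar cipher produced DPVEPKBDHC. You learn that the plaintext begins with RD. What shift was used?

From the crib: D(3)−R(17)=-14≡12, so the shift is 12.

12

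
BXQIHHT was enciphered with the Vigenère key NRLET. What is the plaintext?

Repeat the key across the ciphertext: NRLETNR
B(1)−N(13): -12≡14 → O
X(23)−R(17): 6 → G
Q(16)−L(11): 5 → F
I(8)−E(4): 4 → E
H(7)−T(19): -12≡14 → O
H(7)−N(13): -6≡20 → U
T(19)−R(17): 2 → C

OGFEOUC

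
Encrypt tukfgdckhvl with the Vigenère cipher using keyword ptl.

invuzordske

Repeat the key across the message: ptlptlptlpt
t(19)+p(15): 34≡8 → i
u(20)+t(19): 39≡13 → n
k(10)+l(11): 21 → v
f(5)+p(15): 20 → u
g(6)+t(19): 25 → z
d(3)+l(11): 14 → o
c(2)+p(15): 17 → r
k(10)+t(19): 29≡3 → d
h(7)+l(11): 18 → s
v(21)+p(15): 36≡10 → k
l(11)+t(19): 30≡4 → e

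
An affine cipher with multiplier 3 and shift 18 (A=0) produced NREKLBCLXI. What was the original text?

The inverse of 3 mod 26 is 9, since 3·9=27≡1. Apply D(y)=9·(y−18) mod 26:
N(13): 9·(13−18)=-45≡7 → H
R(17): 9·(17−18)=-9≡17 → R
E(4): 9·(4−18)=-126≡4 → E
K(10): 9·(10−18)=-72≡6 → G
L(11): 9·(11−18)=-63≡15 → P
B(1): 9·(1−18)=-153≡3 → D
C(2): 9·(2−18)=-144≡12 → M
L(11): 9·(11−18)=-63≡15 → P
X(23): 9·(23−18)=45≡19 → T
I(8): 9·(8−18)=-90≡14 → O

HREGPDMPTO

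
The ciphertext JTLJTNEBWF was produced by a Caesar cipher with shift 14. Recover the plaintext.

J(9): 9−14=-5≡21 → V
T(19): 19−14=5 → F
L(11): 11−14=-3≡23 → X
J(9): 9−14=-5≡21 → V
T(19): 19−14=5 → F
N(13): 13−14=-1≡25 → Z
E(4): 4−14=-10≡16 → Q
B(1): 1−14=-13≡13 → N
W(22): 22−14=8 → I
F(5): 5−14=-9≡17 → R

VFXVFZQNIR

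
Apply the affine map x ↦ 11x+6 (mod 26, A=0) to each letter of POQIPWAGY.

PEAQPOGUK

P(15): 11·15+6=171≡15 → P
O(14): 11·14+6=160≡4 → E
Q(16): 11·16+6=182≡0 → A
I(8): 11·8+6=94≡16 → Q
P(15): 11·15+6=171≡15 → P
W(22): 11·22+6=248≡14 → O
A(0): 11·0+6=6 → G
G(6): 11·6+6=72≡20 → U
Y(24): 11·24+6=270≡10 → K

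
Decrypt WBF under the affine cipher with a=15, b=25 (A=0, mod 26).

The inverse of 15 mod 26 is 7, since 15·7=105≡1. Apply D(y)=7·(y−25) mod 26:
W(22): 7·(22−25)=-21≡5 → F
B(1): 7·(1−25)=-168≡14 → O
F(5): 7·(5−25)=-140≡16 → Q

FOQ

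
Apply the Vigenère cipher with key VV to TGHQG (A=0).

Repeat the key across the message: VVVVV
T(19)+V(21): 40≡14 → O
G(6)+V(21): 27≡1 → B
H(7)+V(21): 28≡2 → C
Q(16)+V(21): 37≡11 → L
G(6)+V(21): 27≡1 → B

OBCLB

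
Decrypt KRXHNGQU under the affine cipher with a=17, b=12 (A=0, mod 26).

GLTPXSOC

The inverse of 17 mod 26 is 23, since 17·23=391≡1. Apply D(y)=23·(y−12) mod 26:
K(10): 23·(10−12)=-46≡6 → G
R(17): 23·(17−12)=115≡11 → L
X(23): 23·(23−12)=253≡19 → T
H(7): 23·(7−12)=-115≡15 → P
N(13): 23·(13−12)=23 → X
G(6): 23·(6−12)=-138≡18 → S
Q(16): 23·(16−12)=92≡14 → O
U(20): 23·(20−12)=184≡2 → C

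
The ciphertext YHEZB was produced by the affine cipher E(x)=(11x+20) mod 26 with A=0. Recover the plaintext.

The inverse of 11 mod 26 is 19, since 11·19=209≡1. Apply D(y)=19·(y−20) mod 26:
Y(24): 19·(24−20)=76≡24 → Y
H(7): 19·(7−20)=-247≡13 → N
E(4): 19·(4−20)=-304≡8 → I
Z(25): 19·(25−20)=95≡17 → R
B(1): 19·(1−20)=-361≡3 → D

YNIRD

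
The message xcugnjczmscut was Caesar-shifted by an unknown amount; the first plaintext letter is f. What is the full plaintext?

fkcovrkhuakcb

From the crib: x(23)−f(5)=18, so the shift is 18.
Subtract 18 from each ciphertext letter:
x(23): 23−18=5 → f
c(2): 2−18=-16≡10 → k
u(20): 20−18=2 → c
g(6): 6−18=-12≡14 → o
n(13): 13−18=-5≡21 → v
j(9): 9−18=-9≡17 → r
c(2): 2−18=-16≡10 → k
z(25): 25−18=7 → h
m(12): 12−18=-6≡20 → u
s(18): 18−18=0 → a
c(2): 2−18=-16≡10 → k
u(20): 20−18=2 → c
t(19): 19−18=1 → b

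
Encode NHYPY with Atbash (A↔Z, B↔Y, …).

MSBKB

N(13) → M(12)
H(7) → S(18)
Y(24) → B(1)
P(15) → K(10)
Y(24) → B(1)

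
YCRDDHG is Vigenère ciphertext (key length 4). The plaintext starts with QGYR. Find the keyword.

Subtract each crib letter from the matching ciphertext letter (mod 26):
Y(24)−Q(16)=8 → I
C(2)−G(6)=-4≡22 → W
R(17)−Y(24)=-7≡19 → T
D(3)−R(17)=-14≡12 → M

IWTM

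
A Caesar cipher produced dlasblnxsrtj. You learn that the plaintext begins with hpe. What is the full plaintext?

From the crib: d(3)−h(7)=-4≡22, so the shift is 22.
Subtract 22 from each ciphertext letter:
d(3): 3−22=-19≡7 → h
l(11): 11−22=-11≡15 → p
a(0): 0−22=-22≡4 → e
s(18): 18−22=-4≡22 → w
b(1): 1−22=-21≡5 → f
l(11): 11−22=-11≡15 → p
n(13): 13−22=-9≡17 → r
x(23): 23−22=1 → b
s(18): 18−22=-4≡22 → w
r(17): 17−22=-5≡21 → v
t(19): 19−22=-3≡23 → x
j(9): 9−22=-13≡13 → n

hpewfprbwvxn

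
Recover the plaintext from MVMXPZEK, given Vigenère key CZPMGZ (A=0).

KWXLJACL

Repeat the key across the ciphertext: CZPMGZCZ
M(12)−C(2): 10 → K
V(21)−Z(25): -4≡22 → W
M(12)−P(15): -3≡23 → X
X(23)−M(12): 11 → L
P(15)−G(6): 9 → J
Z(25)−Z(25): 0 → A
E(4)−C(2): 2 → C
K(10)−Z(25): -15≡11 → L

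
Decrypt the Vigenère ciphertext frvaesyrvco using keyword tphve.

Repeat the key across the ciphertext: tphvetphvet
f(5)−t(19): -14≡12 → m
r(17)−p(15): 2 → c
v(21)−h(7): 14 → o
a(0)−v(21): -21≡5 → f
e(4)−e(4): 0 → a
s(18)−t(19): -1≡25 → z
y(24)−p(15): 9 → j
r(17)−h(7): 10 → k
v(21)−v(21): 0 → a
c(2)−e(4): -2≡24 → y
o(14)−t(19): -5≡21 → v

mcofazjkayv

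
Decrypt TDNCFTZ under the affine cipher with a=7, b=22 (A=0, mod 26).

The inverse of 7 mod 26 is 15, since 7·15=105≡1. Apply D(y)=15·(y−22) mod 26:
T(19): 15·(19−22)=-45≡7 → H
D(3): 15·(3−22)=-285≡1 → B
N(13): 15·(13−22)=-135≡21 → V
C(2): 15·(2−22)=-300≡12 → M
F(5): 15·(5−22)=-255≡5 → F
T(19): 15·(19−22)=-45≡7 → H
Z(25): 15·(25−22)=45≡19 → T

HBVMFHT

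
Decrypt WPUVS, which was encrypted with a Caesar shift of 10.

MFKLI

W(22): 22−10=12 → M
P(15): 15−10=5 → F
U(20): 20−10=10 → K
V(21): 21−10=11 → L
S(18): 18−10=8 → I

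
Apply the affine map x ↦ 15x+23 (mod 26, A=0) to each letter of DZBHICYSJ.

QIMYNBTHC

D(3): 15·3+23=68≡16 → Q
Z(25): 15·25+23=398≡8 → I
B(1): 15·1+23=38≡12 → M
H(7): 15·7+23=128≡24 → Y
I(8): 15·8+23=143≡13 → N
C(2): 15·2+23=53≡1 → B
Y(24): 15·24+23=383≡19 → T
S(18): 15·18+23=293≡7 → H
J(9): 15·9+23=158≡2 → C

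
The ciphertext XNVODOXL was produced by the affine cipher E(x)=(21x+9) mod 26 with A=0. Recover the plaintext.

The inverse of 21 mod 26 is 5, since 21·5=105≡1. Apply D(y)=5·(y−9) mod 26:
X(23): 5·(23−9)=70≡18 → S
N(13): 5·(13−9)=20 → U
V(21): 5·(21−9)=60≡8 → I
O(14): 5·(14−9)=25 → Z
D(3): 5·(3−9)=-30≡22 → W
O(14): 5·(14−9)=25 → Z
X(23): 5·(23−9)=70≡18 → S
L(11): 5·(11−9)=10 → K

SUIZWZSK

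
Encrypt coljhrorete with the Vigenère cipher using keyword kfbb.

mtmkrwpsoyf

Repeat the key across the message: kfbbkfbbkfb
c(2)+k(10): 12 → m
o(14)+f(5): 19 → t
l(11)+b(1): 12 → m
j(9)+b(1): 10 → k
h(7)+k(10): 17 → r
r(17)+f(5): 22 → w
o(14)+b(1): 15 → p
r(17)+b(1): 18 → s
e(4)+k(10): 14 → o
t(19)+f(5): 24 → y
e(4)+b(1): 5 → f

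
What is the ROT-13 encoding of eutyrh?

e(4): 4+13=17 → r
u(20): 20+13=33≡7 → h
t(19): 19+13=32≡6 → g
y(24): 24+13=37≡11 → l
r(17): 17+13=30≡4 → e
h(7): 7+13=20 → u

rhgleu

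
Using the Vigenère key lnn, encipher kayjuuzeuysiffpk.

Repeat the key across the message: lnnlnnlnnlnnlnnl
k(10)+l(11): 21 → v
a(0)+n(13): 13 → n
y(24)+n(13): 37≡11 → l
j(9)+l(11): 20 → u
u(20)+n(13): 33≡7 → h
u(20)+n(13): 33≡7 → h
z(25)+l(11): 36≡10 → k
e(4)+n(13): 17 → r
u(20)+n(13): 33≡7 → h
y(24)+l(11): 35≡9 → j
s(18)+n(13): 31≡5 → f
i(8)+n(13): 21 → v
f(5)+l(11): 16 → q
f(5)+n(13): 18 → s
p(15)+n(13): 28≡2 → c
k(10)+l(11): 21 → v

vnluhhkrhjfvqscv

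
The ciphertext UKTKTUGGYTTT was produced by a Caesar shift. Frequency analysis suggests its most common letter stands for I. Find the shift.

11

The most frequent ciphertext letter is T (appears 5 times).
T is position 19; I is position 8.
Shift = 11.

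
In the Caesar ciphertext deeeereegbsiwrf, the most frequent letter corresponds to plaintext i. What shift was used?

22

The most frequent ciphertext letter is e (appears 6 times).
e is position 4; i is position 8.
Shift = -4≡22.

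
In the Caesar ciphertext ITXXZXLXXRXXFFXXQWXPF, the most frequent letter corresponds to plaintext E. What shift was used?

19

The most frequent ciphertext letter is X (appears 10 times).
X is position 23; E is position 4.
Shift = 19.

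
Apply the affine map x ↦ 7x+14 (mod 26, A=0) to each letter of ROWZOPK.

R(17): 7·17+14=133≡3 → D
O(14): 7·14+14=112≡8 → I
W(22): 7·22+14=168≡12 → M
Z(25): 7·25+14=189≡7 → H
O(14): 7·14+14=112≡8 → I
P(15): 7·15+14=119≡15 → P
K(10): 7·10+14=84≡6 → G

DIMHIPG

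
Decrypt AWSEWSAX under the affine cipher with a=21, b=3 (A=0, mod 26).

LRXFRXLW

The inverse of 21 mod 26 is 5, since 21·5=105≡1. Apply D(y)=5·(y−3) mod 26:
A(0): 5·(0−3)=-15≡11 → L
W(22): 5·(22−3)=95≡17 → R
S(18): 5·(18−3)=75≡23 → X
E(4): 5·(4−3)=5 → F
W(22): 5·(22−3)=95≡17 → R
S(18): 5·(18−3)=75≡23 → X
A(0): 5·(0−3)=-15≡11 → L
X(23): 5·(23−3)=100≡22 → W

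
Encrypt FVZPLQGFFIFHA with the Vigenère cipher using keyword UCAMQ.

ZXZBBKIFRYZJA

Repeat the key across the message: UCAMQUCAMQUCA
F(5)+U(20): 25 → Z
V(21)+C(2): 23 → X
Z(25)+A(0): 25 → Z
P(15)+M(12): 27≡1 → B
L(11)+Q(16): 27≡1 → B
Q(16)+U(20): 36≡10 → K
G(6)+C(2): 8 → I
F(5)+A(0): 5 → F
F(5)+M(12): 17 → R
I(8)+Q(16): 24 → Y
F(5)+U(20): 25 → Z
H(7)+C(2): 9 → J
A(0)+A(0): 0 → A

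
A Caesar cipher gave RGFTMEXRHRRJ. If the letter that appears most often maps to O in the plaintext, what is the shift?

3

The most frequent ciphertext letter is R (appears 4 times).
R is position 17; O is position 14.
Shift = 3.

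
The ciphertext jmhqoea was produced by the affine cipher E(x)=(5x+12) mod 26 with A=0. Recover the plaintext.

The inverse of 5 mod 26 is 21, since 5·21=105≡1. Apply D(y)=21·(y−12) mod 26:
j(9): 21·(9−12)=-63≡15 → p
m(12): 21·(12−12)=0 → a
h(7): 21·(7−12)=-105≡25 → z
q(16): 21·(16−12)=84≡6 → g
o(14): 21·(14−12)=42≡16 → q
e(4): 21·(4−12)=-168≡14 → o
a(0): 21·(0−12)=-252≡8 → i

pazgqoi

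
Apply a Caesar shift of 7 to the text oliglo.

o(14): 14+7=21 → v
l(11): 11+7=18 → s
i(8): 8+7=15 → p
g(6): 6+7=13 → n
l(11): 11+7=18 → s
o(14): 14+7=21 → v

vspnsv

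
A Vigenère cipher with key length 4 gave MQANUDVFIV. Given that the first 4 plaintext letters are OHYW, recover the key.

Subtract each crib letter from the matching ciphertext letter (mod 26):
M(12)−O(14)=-2≡24 → Y
Q(16)−H(7)=9 → J
A(0)−Y(24)=-24≡2 → C
N(13)−W(22)=-9≡17 → R

YJCR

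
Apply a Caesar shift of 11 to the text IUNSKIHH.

TFYDVTSS

I(8): 8+11=19 → T
U(20): 20+11=31≡5 → F
N(13): 13+11=24 → Y
S(18): 18+11=29≡3 → D
K(10): 10+11=21 → V
I(8): 8+11=19 → T
H(7): 7+11=18 → S
H(7): 7+11=18 → S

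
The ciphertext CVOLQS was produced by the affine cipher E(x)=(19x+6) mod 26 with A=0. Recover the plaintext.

The inverse of 19 mod 26 is 11, since 19·11=209≡1. Apply D(y)=11·(y−6) mod 26:
C(2): 11·(2−6)=-44≡8 → I
V(21): 11·(21−6)=165≡9 → J
O(14): 11·(14−6)=88≡10 → K
L(11): 11·(11−6)=55≡3 → D
Q(16): 11·(16−6)=110≡6 → G
S(18): 11·(18−6)=132≡2 → C

IJKDGC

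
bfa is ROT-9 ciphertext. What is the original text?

b(1): 1−9=-8≡18 → s
f(5): 5−9=-4≡22 → w
a(0): 0−9=-9≡17 → r

swr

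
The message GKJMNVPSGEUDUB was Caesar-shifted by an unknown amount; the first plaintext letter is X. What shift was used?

9

From the crib: G(6)−X(23)=-17≡9, so the shift is 9.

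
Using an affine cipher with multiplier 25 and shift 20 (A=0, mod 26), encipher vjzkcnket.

zlvkshkqb

v(21): 25·21+20=545≡25 → z
j(9): 25·9+20=245≡11 → l
z(25): 25·25+20=645≡21 → v
k(10): 25·10+20=270≡10 → k
c(2): 25·2+20=70≡18 → s
n(13): 25·13+20=345≡7 → h
k(10): 25·10+20=270≡10 → k
e(4): 25·4+20=120≡16 → q
t(19): 25·19+20=495≡1 → b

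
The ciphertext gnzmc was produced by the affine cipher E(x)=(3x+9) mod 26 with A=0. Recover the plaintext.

The inverse of 3 mod 26 is 9, since 3·9=27≡1. Apply D(y)=9·(y−9) mod 26:
g(6): 9·(6−9)=-27≡25 → z
n(13): 9·(13−9)=36≡10 → k
z(25): 9·(25−9)=144≡14 → o
m(12): 9·(12−9)=27≡1 → b
c(2): 9·(2−9)=-63≡15 → p

zkobp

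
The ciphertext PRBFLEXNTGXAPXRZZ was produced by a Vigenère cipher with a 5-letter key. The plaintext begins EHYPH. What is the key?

LKDQE

Subtract each crib letter from the matching ciphertext letter (mod 26):
P(15)−E(4)=11 → L
R(17)−H(7)=10 → K
B(1)−Y(24)=-23≡3 → D
F(5)−P(15)=-10≡16 → Q
L(11)−H(7)=4 → E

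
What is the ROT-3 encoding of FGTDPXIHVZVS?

F(5): 5+3=8 → I
G(6): 6+3=9 → J
T(19): 19+3=22 → W
D(3): 3+3=6 → G
P(15): 15+3=18 → S
X(23): 23+3=26≡0 → A
I(8): 8+3=11 → L
H(7): 7+3=10 → K
V(21): 21+3=24 → Y
Z(25): 25+3=28≡2 → C
V(21): 21+3=24 → Y
S(18): 18+3=21 → V

IJWGSALKYCYV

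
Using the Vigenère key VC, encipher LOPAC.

Repeat the key across the message: VCVCV
L(11)+V(21): 32≡6 → G
O(14)+C(2): 16 → Q
P(15)+V(21): 36≡10 → K
A(0)+C(2): 2 → C
C(2)+V(21): 23 → X

GQKCX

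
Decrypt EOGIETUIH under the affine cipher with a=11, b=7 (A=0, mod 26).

VDHTVUNTA

The inverse of 11 mod 26 is 19, since 11·19=209≡1. Apply D(y)=19·(y−7) mod 26:
E(4): 19·(4−7)=-57≡21 → V
O(14): 19·(14−7)=133≡3 → D
G(6): 19·(6−7)=-19≡7 → H
I(8): 19·(8−7)=19 → T
E(4): 19·(4−7)=-57≡21 → V
T(19): 19·(19−7)=228≡20 → U
U(20): 19·(20−7)=247≡13 → N
I(8): 19·(8−7)=19 → T
H(7): 19·(7−7)=0 → A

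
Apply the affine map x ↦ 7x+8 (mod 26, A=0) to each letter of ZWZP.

BGBJ

Z(25): 7·25+8=183≡1 → B
W(22): 7·22+8=162≡6 → G
Z(25): 7·25+8=183≡1 → B
P(15): 7·15+8=113≡9 → J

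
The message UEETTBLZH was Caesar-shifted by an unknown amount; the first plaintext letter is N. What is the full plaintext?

NXXMMUESA

From the crib: U(20)−N(13)=7, so the shift is 7.
Subtract 7 from each ciphertext letter:
U(20): 20−7=13 → N
E(4): 4−7=-3≡23 → X
E(4): 4−7=-3≡23 → X
T(19): 19−7=12 → M
T(19): 19−7=12 → M
B(1): 1−7=-6≡20 → U
L(11): 11−7=4 → E
Z(25): 25−7=18 → S
H(7): 7−7=0 → A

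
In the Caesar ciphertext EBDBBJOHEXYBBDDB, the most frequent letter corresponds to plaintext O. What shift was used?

The most frequent ciphertext letter is B (appears 6 times).
B is position 1; O is position 14.
Shift = -13≡13.

13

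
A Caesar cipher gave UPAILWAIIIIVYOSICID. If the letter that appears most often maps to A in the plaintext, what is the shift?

8

The most frequent ciphertext letter is I (appears 7 times).
I is position 8; A is position 0.
Shift = 8.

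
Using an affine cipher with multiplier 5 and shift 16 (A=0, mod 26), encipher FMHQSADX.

PYZSCQFB

F(5): 5·5+16=41≡15 → P
M(12): 5·12+16=76≡24 → Y
H(7): 5·7+16=51≡25 → Z
Q(16): 5·16+16=96≡18 → S
S(18): 5·18+16=106≡2 → C
A(0): 5·0+16=16 → Q
D(3): 5·3+16=31≡5 → F
X(23): 5·23+16=131≡1 → B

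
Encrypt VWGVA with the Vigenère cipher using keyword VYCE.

Repeat the key across the message: VYCEV
V(21)+V(21): 42≡16 → Q
W(22)+Y(24): 46≡20 → U
G(6)+C(2): 8 → I
V(21)+E(4): 25 → Z
A(0)+V(21): 21 → V

QUIZV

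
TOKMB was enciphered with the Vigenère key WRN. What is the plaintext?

Repeat the key across the ciphertext: WRNWR
T(19)−W(22): -3≡23 → X
O(14)−R(17): -3≡23 → X
K(10)−N(13): -3≡23 → X
M(12)−W(22): -10≡16 → Q
B(1)−R(17): -16≡10 → K

XXXQK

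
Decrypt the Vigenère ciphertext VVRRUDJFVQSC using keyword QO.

Repeat the key across the ciphertext: QOQOQOQOQOQO
V(21)−Q(16): 5 → F
V(21)−O(14): 7 → H
R(17)−Q(16): 1 → B
R(17)−O(14): 3 → D
U(20)−Q(16): 4 → E
D(3)−O(14): -11≡15 → P
J(9)−Q(16): -7≡19 → T
F(5)−O(14): -9≡17 → R
V(21)−Q(16): 5 → F
Q(16)−O(14): 2 → C
S(18)−Q(16): 2 → C
C(2)−O(14): -12≡14 → O

FHBDEPTRFCCO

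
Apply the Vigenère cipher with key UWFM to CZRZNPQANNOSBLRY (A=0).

WVWLHLVMHJTEVHWK

Repeat the key across the message: UWFMUWFMUWFMUWFM
C(2)+U(20): 22 → W
Z(25)+W(22): 47≡21 → V
R(17)+F(5): 22 → W
Z(25)+M(12): 37≡11 → L
N(13)+U(20): 33≡7 → H
P(15)+W(22): 37≡11 → L
Q(16)+F(5): 21 → V
A(0)+M(12): 12 → M
N(13)+U(20): 33≡7 → H
N(13)+W(22): 35≡9 → J
O(14)+F(5): 19 → T
S(18)+M(12): 30≡4 → E
B(1)+U(20): 21 → V
L(11)+W(22): 33≡7 → H
R(17)+F(5): 22 → W
Y(24)+M(12): 36≡10 → K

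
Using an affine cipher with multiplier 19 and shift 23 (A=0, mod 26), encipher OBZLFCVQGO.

O(14): 19·14+23=289≡3 → D
B(1): 19·1+23=42≡16 → Q
Z(25): 19·25+23=498≡4 → E
L(11): 19·11+23=232≡24 → Y
F(5): 19·5+23=118≡14 → O
C(2): 19·2+23=61≡9 → J
V(21): 19·21+23=422≡6 → G
Q(16): 19·16+23=327≡15 → P
G(6): 19·6+23=137≡7 → H
O(14): 19·14+23=289≡3 → D

DQEYOJGPHD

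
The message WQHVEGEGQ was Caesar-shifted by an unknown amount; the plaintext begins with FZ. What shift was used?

From the crib: W(22)−F(5)=17, so the shift is 17.

17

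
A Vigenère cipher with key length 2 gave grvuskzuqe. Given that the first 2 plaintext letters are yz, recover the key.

Subtract each crib letter from the matching ciphertext letter (mod 26):
g(6)−y(24)=-18≡8 → i
r(17)−z(25)=-8≡18 → s

is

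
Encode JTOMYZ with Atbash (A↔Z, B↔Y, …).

J(9) → Q(16)
T(19) → G(6)
O(14) → L(11)
M(12) → N(13)
Y(24) → B(1)
Z(25) → A(0)

QGLNBA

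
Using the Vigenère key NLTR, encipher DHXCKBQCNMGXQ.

QSQTXMJTAXZOD

Repeat the key across the message: NLTRNLTRNLTRN
D(3)+N(13): 16 → Q
H(7)+L(11): 18 → S
X(23)+T(19): 42≡16 → Q
C(2)+R(17): 19 → T
K(10)+N(13): 23 → X
B(1)+L(11): 12 → M
Q(16)+T(19): 35≡9 → J
C(2)+R(17): 19 → T
N(13)+N(13): 26≡0 → A
M(12)+L(11): 23 → X
G(6)+T(19): 25 → Z
X(23)+R(17): 40≡14 → O
Q(16)+N(13): 29≡3 → D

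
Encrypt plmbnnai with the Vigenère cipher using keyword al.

pwmmnyat

Repeat the key across the message: alalalal
p(15)+a(0): 15 → p
l(11)+l(11): 22 → w
m(12)+a(0): 12 → m
b(1)+l(11): 12 → m
n(13)+a(0): 13 → n
n(13)+l(11): 24 → y
a(0)+a(0): 0 → a
i(8)+l(11): 19 → t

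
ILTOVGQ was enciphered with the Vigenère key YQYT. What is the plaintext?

KVVVXQS

Repeat the key across the ciphertext: YQYTYQY
I(8)−Y(24): -16≡10 → K
L(11)−Q(16): -5≡21 → V
T(19)−Y(24): -5≡21 → V
O(14)−T(19): -5≡21 → V
V(21)−Y(24): -3≡23 → X
G(6)−Q(16): -10≡16 → Q
Q(16)−Y(24): -8≡18 → S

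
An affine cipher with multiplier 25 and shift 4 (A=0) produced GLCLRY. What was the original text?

The inverse of 25 mod 26 is 25, since 25·25=625≡1. Apply D(y)=25·(y−4) mod 26:
G(6): 25·(6−4)=50≡24 → Y
L(11): 25·(11−4)=175≡19 → T
C(2): 25·(2−4)=-50≡2 → C
L(11): 25·(11−4)=175≡19 → T
R(17): 25·(17−4)=325≡13 → N
Y(24): 25·(24−4)=500≡6 → G

YTCTNG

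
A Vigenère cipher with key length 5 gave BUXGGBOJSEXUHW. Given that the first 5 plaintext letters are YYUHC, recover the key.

DWDZE

Subtract each crib letter from the matching ciphertext letter (mod 26):
B(1)−Y(24)=-23≡3 → D
U(20)−Y(24)=-4≡22 → W
X(23)−U(20)=3 → D
G(6)−H(7)=-1≡25 → Z
G(6)−C(2)=4 → E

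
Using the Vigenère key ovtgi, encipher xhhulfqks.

lcaattldy

Repeat the key across the message: ovtgiovtg
x(23)+o(14): 37≡11 → l
h(7)+v(21): 28≡2 → c
h(7)+t(19): 26≡0 → a
u(20)+g(6): 26≡0 → a
l(11)+i(8): 19 → t
f(5)+o(14): 19 → t
q(16)+v(21): 37≡11 → l
k(10)+t(19): 29≡3 → d
s(18)+g(6): 24 → y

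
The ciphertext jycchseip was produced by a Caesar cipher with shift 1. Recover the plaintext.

j(9): 9−1=8 → i
y(24): 24−1=23 → x
c(2): 2−1=1 → b
c(2): 2−1=1 → b
h(7): 7−1=6 → g
s(18): 18−1=17 → r
e(4): 4−1=3 → d
i(8): 8−1=7 → h
p(15): 15−1=14 → o

ixbbgrdho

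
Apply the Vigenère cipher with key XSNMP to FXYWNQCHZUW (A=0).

CPLICNUULJT

Repeat the key across the message: XSNMPXSNMPX
F(5)+X(23): 28≡2 → C
X(23)+S(18): 41≡15 → P
Y(24)+N(13): 37≡11 → L
W(22)+M(12): 34≡8 → I
N(13)+P(15): 28≡2 → C
Q(16)+X(23): 39≡13 → N
C(2)+S(18): 20 → U
H(7)+N(13): 20 → U
Z(25)+M(12): 37≡11 → L
U(20)+P(15): 35≡9 → J
W(22)+X(23): 45≡19 → T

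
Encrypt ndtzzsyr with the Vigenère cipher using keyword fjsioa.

smlhnsda

Repeat the key across the message: fjsioafj
n(13)+f(5): 18 → s
d(3)+j(9): 12 → m
t(19)+s(18): 37≡11 → l
z(25)+i(8): 33≡7 → h
z(25)+o(14): 39≡13 → n
s(18)+a(0): 18 → s
y(24)+f(5): 29≡3 → d
r(17)+j(9): 26≡0 → a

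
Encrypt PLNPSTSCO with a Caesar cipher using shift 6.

P(15): 15+6=21 → V
L(11): 11+6=17 → R
N(13): 13+6=19 → T
P(15): 15+6=21 → V
S(18): 18+6=24 → Y
T(19): 19+6=25 → Z
S(18): 18+6=24 → Y
C(2): 2+6=8 → I
O(14): 14+6=20 → U

VRTVYZYIU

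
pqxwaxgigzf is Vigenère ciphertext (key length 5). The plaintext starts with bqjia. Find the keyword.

oaooa

Subtract each crib letter from the matching ciphertext letter (mod 26):
p(15)−b(1)=14 → o
q(16)−q(16)=0 → a
x(23)−j(9)=14 → o
w(22)−i(8)=14 → o
a(0)−a(0)=0 → a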